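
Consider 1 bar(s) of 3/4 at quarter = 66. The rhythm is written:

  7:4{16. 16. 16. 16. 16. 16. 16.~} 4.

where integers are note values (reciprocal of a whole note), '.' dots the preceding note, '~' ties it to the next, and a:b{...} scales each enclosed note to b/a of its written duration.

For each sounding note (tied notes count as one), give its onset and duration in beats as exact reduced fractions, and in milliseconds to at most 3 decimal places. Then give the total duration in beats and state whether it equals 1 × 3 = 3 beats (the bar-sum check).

1) 0.0ms=0b +194.805ms=3/14b
2) 194.805ms=3/14b +194.805ms=3/14b
3) 389.61ms=3/7b +194.805ms=3/14b
4) 584.416ms=9/14b +194.805ms=3/14b
5) 779.221ms=6/7b +194.805ms=3/14b
6) 974.026ms=15/14b +194.805ms=3/14b
7) 1168.831ms=9/7b +1558.442ms=12/7b
Σ=3b of 3 (66bpm 3/4) — PASS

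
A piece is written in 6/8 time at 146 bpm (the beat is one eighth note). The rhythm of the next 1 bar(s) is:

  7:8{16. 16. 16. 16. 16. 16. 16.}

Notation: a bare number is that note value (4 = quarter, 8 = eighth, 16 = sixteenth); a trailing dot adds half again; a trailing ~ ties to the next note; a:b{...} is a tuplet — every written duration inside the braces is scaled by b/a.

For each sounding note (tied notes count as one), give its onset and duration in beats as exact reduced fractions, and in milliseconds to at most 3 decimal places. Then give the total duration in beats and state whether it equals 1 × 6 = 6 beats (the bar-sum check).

1) 0.0ms=0b +352.25ms=6/7b
2) 352.25ms=6/7b +352.25ms=6/7b
3) 704.501ms=12/7b +352.25ms=6/7b
4) 1056.751ms=18/7b +352.25ms=6/7b
5) 1409.002ms=24/7b +352.25ms=6/7b
6) 1761.252ms=30/7b +352.25ms=6/7b
7) 2113.503ms=36/7b +352.25ms=6/7b
Σ=6b of 6 (146bpm 6/8) — PASS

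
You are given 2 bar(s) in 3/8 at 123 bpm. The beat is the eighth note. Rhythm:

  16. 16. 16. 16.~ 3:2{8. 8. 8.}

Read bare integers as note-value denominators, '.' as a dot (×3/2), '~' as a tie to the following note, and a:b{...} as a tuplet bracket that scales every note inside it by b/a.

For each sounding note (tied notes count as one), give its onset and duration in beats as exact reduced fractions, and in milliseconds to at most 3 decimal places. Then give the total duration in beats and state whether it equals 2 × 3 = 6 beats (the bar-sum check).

1) 0.0ms=0b +365.854ms=3/4b
2) 365.854ms=3/4b +365.854ms=3/4b
3) 731.707ms=3/2b +365.854ms=3/4b
4) 1097.561ms=9/4b +853.659ms=7/4b
5) 1951.22ms=4b +487.805ms=1b
6) 2439.024ms=5b +487.805ms=1b
Σ=6b of 6 (123bpm 3/8) — PASS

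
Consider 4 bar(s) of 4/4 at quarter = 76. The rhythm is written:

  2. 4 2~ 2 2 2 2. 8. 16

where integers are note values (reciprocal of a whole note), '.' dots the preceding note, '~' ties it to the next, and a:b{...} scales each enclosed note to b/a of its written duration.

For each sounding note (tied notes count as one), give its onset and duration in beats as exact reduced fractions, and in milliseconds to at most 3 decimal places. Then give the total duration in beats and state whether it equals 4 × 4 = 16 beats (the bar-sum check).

1) 0.0ms=0b +2368.421ms=3b
2) 2368.421ms=3b +789.474ms=1b
3) 3157.895ms=4b +3157.895ms=4b
4) 6315.789ms=8b +1578.947ms=2b
5) 7894.737ms=10b +1578.947ms=2b
6) 9473.684ms=12b +2368.421ms=3b
7) 11842.105ms=15b +592.105ms=3/4b
8) 12434.211ms=63/4b +197.368ms=1/4b
Σ=16b of 16 (76bpm 4/4) — PASS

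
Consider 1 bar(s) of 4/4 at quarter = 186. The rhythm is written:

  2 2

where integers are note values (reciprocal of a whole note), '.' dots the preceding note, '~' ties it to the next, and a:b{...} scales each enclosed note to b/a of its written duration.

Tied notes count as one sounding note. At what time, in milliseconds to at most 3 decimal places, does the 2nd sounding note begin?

note 2 onset = 2b = 645.161ms

1. 0.0ms @ 0 + 645.161ms (2)
2. 645.161ms @ 2 + 645.161ms (2)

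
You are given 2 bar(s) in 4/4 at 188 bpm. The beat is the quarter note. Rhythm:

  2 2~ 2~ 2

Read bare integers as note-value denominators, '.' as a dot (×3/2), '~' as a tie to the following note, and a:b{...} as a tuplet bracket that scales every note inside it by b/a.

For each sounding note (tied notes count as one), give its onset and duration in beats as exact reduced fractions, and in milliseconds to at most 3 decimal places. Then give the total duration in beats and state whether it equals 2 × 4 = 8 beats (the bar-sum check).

1) 0.0ms=0b +638.298ms=2b
2) 638.298ms=2b +1914.894ms=6b
Σ=8b of 8 (188bpm 4/4) — PASS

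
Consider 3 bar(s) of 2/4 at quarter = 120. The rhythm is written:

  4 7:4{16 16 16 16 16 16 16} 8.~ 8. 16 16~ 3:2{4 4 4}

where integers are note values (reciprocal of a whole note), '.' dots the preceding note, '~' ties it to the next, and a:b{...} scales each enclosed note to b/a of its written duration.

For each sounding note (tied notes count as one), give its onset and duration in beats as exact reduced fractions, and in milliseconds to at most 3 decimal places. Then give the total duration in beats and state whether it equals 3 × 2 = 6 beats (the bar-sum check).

1) 0.0ms=0b +500.0ms=1b
2) 500.0ms=1b +71.429ms=1/7b
3) 571.429ms=8/7b +71.429ms=1/7b
4) 642.857ms=9/7b +71.429ms=1/7b
5) 714.286ms=10/7b +71.429ms=1/7b
6) 785.714ms=11/7b +71.429ms=1/7b
7) 857.143ms=12/7b +71.429ms=1/7b
8) 928.571ms=13/7b +71.429ms=1/7b
9) 1000.0ms=2b +750.0ms=3/2b
10) 1750.0ms=7/2b +125.0ms=1/4b
11) 1875.0ms=15/4b +458.333ms=11/12b
12) 2333.333ms=14/3b +333.333ms=2/3b
13) 2666.667ms=16/3b +333.333ms=2/3b
Σ=6b of 6 (120bpm 2/4) — PASS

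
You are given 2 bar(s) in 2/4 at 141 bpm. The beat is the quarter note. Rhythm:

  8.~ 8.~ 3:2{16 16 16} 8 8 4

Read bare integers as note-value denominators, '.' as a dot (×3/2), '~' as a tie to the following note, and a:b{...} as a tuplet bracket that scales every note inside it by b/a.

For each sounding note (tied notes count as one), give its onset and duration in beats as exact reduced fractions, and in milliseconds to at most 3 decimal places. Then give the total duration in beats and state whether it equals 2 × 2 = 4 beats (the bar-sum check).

1) 0.0ms=0b +709.22ms=5/3b
2) 709.22ms=5/3b +70.922ms=1/6b
3) 780.142ms=11/6b +70.922ms=1/6b
4) 851.064ms=2b +212.766ms=1/2b
5) 1063.83ms=5/2b +212.766ms=1/2b
6) 1276.596ms=3b +425.532ms=1b
Σ=4b of 4 (141bpm 2/4) — PASS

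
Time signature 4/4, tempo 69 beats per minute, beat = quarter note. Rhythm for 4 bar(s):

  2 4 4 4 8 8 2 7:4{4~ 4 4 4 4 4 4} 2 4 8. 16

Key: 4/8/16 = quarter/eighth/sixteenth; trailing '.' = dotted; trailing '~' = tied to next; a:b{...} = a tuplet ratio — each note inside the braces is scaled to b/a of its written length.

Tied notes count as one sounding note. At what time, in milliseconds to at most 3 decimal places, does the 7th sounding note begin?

note 7 onset = 6b = 5217.391ms

1. 0.0ms @ 0 + 1739.13ms (2)
2. 1739.13ms @ 2 + 869.565ms (1)
3. 2608.696ms @ 3 + 869.565ms (1)
4. 3478.261ms @ 4 + 869.565ms (1)
5. 4347.826ms @ 5 + 434.783ms (1/2)
6. 4782.609ms @ 11/2 + 434.783ms (1/2)
7. 5217.391ms @ 6 + 1739.13ms (2)
8. 6956.522ms @ 8 + 993.789ms (8/7)
9. 7950.311ms @ 64/7 + 496.894ms (4/7)
10. 8447.205ms @ 68/7 + 496.894ms (4/7)
11. 8944.099ms @ 72/7 + 496.894ms (4/7)
12. 9440.994ms @ 76/7 + 496.894ms (4/7)
13. 9937.888ms @ 80/7 + 496.894ms (4/7)
14. 10434.783ms @ 12 + 1739.13ms (2)
15. 12173.913ms @ 14 + 869.565ms (1)
16. 13043.478ms @ 15 + 652.174ms (3/4)
17. 13695.652ms @ 63/4 + 217.391ms (1/4)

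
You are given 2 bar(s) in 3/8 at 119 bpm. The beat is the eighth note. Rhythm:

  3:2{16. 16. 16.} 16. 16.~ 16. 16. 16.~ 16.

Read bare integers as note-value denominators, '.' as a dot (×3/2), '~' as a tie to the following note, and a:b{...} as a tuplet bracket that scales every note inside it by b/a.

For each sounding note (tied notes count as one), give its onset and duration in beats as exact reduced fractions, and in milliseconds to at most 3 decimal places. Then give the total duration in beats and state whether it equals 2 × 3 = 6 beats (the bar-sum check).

1) 0.0ms=0b +252.101ms=1/2b
2) 252.101ms=1/2b +252.101ms=1/2b
3) 504.202ms=1b +252.101ms=1/2b
4) 756.303ms=3/2b +378.151ms=3/4b
5) 1134.454ms=9/4b +756.303ms=3/2b
6) 1890.756ms=15/4b +378.151ms=3/4b
7) 2268.908ms=9/2b +756.303ms=3/2b
Σ=6b of 6 (119bpm 3/8) — PASS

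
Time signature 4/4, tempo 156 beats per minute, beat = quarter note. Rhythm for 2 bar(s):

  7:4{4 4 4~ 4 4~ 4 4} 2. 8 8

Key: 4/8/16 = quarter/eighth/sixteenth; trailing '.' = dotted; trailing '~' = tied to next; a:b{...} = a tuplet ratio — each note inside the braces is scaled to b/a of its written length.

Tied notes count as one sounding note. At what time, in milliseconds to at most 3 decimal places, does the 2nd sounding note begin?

note 2 onset = 4/7b = 219.78ms

1. 0.0ms @ 0 + 219.78ms (4/7)
2. 219.78ms @ 4/7 + 219.78ms (4/7)
3. 439.56ms @ 8/7 + 439.56ms (8/7)
4. 879.121ms @ 16/7 + 439.56ms (8/7)
5. 1318.681ms @ 24/7 + 219.78ms (4/7)
6. 1538.462ms @ 4 + 1153.846ms (3)
7. 2692.308ms @ 7 + 192.308ms (1/2)
8. 2884.615ms @ 15/2 + 192.308ms (1/2)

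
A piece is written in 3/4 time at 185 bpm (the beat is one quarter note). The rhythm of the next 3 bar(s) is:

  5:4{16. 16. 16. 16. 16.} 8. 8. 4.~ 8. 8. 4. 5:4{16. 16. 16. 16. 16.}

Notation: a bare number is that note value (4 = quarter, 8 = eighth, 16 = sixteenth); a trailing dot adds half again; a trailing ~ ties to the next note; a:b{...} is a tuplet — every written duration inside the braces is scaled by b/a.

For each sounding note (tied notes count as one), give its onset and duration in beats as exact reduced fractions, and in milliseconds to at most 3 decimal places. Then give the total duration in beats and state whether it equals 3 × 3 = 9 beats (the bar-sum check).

1) 0.0ms=0b +97.297ms=3/10b
2) 97.297ms=3/10b +97.297ms=3/10b
3) 194.595ms=3/5b +97.297ms=3/10b
4) 291.892ms=9/10b +97.297ms=3/10b
5) 389.189ms=6/5b +97.297ms=3/10b
6) 486.486ms=3/2b +243.243ms=3/4b
7) 729.73ms=9/4b +243.243ms=3/4b
8) 972.973ms=3b +729.73ms=9/4b
9) 1702.703ms=21/4b +243.243ms=3/4b
10) 1945.946ms=6b +486.486ms=3/2b
11) 2432.432ms=15/2b +97.297ms=3/10b
12) 2529.73ms=39/5b +97.297ms=3/10b
13) 2627.027ms=81/10b +97.297ms=3/10b
14) 2724.324ms=42/5b +97.297ms=3/10b
15) 2821.622ms=87/10b +97.297ms=3/10b
Σ=9b of 9 (185bpm 3/4) — PASS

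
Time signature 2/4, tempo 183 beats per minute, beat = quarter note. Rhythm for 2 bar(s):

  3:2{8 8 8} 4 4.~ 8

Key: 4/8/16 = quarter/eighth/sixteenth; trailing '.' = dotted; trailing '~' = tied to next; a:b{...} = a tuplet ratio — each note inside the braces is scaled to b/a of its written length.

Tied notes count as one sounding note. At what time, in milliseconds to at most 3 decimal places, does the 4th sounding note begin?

1. 0.0ms @ 0 + 109.29ms (1/3)
2. 109.29ms @ 1/3 + 109.29ms (1/3)
3. 218.579ms @ 2/3 + 109.29ms (1/3)
4. 327.869ms @ 1 + 327.869ms (1)
5. 655.738ms @ 2 + 655.738ms (2)

note 4 onset = 1b = 327.869ms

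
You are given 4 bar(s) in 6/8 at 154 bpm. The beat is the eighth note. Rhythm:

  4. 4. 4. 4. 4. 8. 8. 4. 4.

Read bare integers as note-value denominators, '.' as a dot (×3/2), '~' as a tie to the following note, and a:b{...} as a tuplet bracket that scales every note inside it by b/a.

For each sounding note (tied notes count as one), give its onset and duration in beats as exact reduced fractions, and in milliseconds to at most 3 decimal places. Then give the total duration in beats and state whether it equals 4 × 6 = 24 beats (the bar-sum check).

1) 0.0ms=0b +1168.831ms=3b
2) 1168.831ms=3b +1168.831ms=3b
3) 2337.662ms=6b +1168.831ms=3b
4) 3506.494ms=9b +1168.831ms=3b
5) 4675.325ms=12b +1168.831ms=3b
6) 5844.156ms=15b +584.416ms=3/2b
7) 6428.571ms=33/2b +584.416ms=3/2b
8) 7012.987ms=18b +1168.831ms=3b
9) 8181.818ms=21b +1168.831ms=3b
Σ=24b of 24 (154bpm 6/8) — PASS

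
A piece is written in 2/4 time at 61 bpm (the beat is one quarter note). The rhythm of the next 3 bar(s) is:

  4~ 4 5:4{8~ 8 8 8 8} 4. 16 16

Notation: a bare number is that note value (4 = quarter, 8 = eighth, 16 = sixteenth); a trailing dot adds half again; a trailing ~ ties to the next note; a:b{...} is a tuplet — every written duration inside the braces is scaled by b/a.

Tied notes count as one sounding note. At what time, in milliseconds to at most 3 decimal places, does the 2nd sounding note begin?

note 2 onset = 2b = 1967.213ms

1. 0.0ms @ 0 + 1967.213ms (2)
2. 1967.213ms @ 2 + 786.885ms (4/5)
3. 2754.098ms @ 14/5 + 393.443ms (2/5)
4. 3147.541ms @ 16/5 + 393.443ms (2/5)
5. 3540.984ms @ 18/5 + 393.443ms (2/5)
6. 3934.426ms @ 4 + 1475.41ms (3/2)
7. 5409.836ms @ 11/2 + 245.902ms (1/4)
8. 5655.738ms @ 23/4 + 245.902ms (1/4)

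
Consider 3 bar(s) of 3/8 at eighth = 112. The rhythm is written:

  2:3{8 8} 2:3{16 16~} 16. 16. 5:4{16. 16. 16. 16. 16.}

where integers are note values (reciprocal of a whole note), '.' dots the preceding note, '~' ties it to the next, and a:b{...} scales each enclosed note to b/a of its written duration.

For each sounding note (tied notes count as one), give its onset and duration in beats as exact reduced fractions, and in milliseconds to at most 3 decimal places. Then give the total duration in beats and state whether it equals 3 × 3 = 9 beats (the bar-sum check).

1) 0.0ms=0b +803.571ms=3/2b
2) 803.571ms=3/2b +803.571ms=3/2b
3) 1607.143ms=3b +401.786ms=3/4b
4) 2008.929ms=15/4b +803.571ms=3/2b
5) 2812.5ms=21/4b +401.786ms=3/4b
6) 3214.286ms=6b +321.429ms=3/5b
7) 3535.714ms=33/5b +321.429ms=3/5b
8) 3857.143ms=36/5b +321.429ms=3/5b
9) 4178.571ms=39/5b +321.429ms=3/5b
10) 4500.0ms=42/5b +321.429ms=3/5b
Σ=9b of 9 (112bpm 3/8) — PASS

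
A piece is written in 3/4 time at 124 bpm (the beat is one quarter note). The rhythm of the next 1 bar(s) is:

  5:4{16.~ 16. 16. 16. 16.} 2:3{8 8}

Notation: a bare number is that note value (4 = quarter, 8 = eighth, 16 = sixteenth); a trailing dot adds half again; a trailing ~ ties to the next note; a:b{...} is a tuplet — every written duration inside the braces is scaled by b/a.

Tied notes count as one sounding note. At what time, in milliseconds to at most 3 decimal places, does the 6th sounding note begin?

1. 0.0ms @ 0 + 290.323ms (3/5)
2. 290.323ms @ 3/5 + 145.161ms (3/10)
3. 435.484ms @ 9/10 + 145.161ms (3/10)
4. 580.645ms @ 6/5 + 145.161ms (3/10)
5. 725.806ms @ 3/2 + 362.903ms (3/4)
6. 1088.71ms @ 9/4 + 362.903ms (3/4)

note 6 onset = 9/4b = 1088.71ms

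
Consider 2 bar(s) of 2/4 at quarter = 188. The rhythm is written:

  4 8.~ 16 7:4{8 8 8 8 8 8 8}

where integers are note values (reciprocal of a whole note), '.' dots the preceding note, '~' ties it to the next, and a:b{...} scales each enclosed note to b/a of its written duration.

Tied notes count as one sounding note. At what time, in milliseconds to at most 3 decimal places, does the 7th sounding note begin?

note 7 onset = 22/7b = 1003.04ms

1. 0.0ms @ 0 + 319.149ms (1)
2. 319.149ms @ 1 + 319.149ms (1)
3. 638.298ms @ 2 + 91.185ms (2/7)
4. 729.483ms @ 16/7 + 91.185ms (2/7)
5. 820.669ms @ 18/7 + 91.185ms (2/7)
6. 911.854ms @ 20/7 + 91.185ms (2/7)
7. 1003.04ms @ 22/7 + 91.185ms (2/7)
8. 1094.225ms @ 24/7 + 91.185ms (2/7)
9. 1185.41ms @ 26/7 + 91.185ms (2/7)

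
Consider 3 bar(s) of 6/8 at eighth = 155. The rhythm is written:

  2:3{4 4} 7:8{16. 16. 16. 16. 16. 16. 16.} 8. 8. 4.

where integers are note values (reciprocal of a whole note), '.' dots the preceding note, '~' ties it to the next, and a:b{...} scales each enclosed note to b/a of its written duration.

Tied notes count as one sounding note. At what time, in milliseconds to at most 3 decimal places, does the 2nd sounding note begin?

1. 0.0ms @ 0 + 1161.29ms (3)
2. 1161.29ms @ 3 + 1161.29ms (3)
3. 2322.581ms @ 6 + 331.797ms (6/7)
4. 2654.378ms @ 48/7 + 331.797ms (6/7)
5. 2986.175ms @ 54/7 + 331.797ms (6/7)
6. 3317.972ms @ 60/7 + 331.797ms (6/7)
7. 3649.77ms @ 66/7 + 331.797ms (6/7)
8. 3981.567ms @ 72/7 + 331.797ms (6/7)
9. 4313.364ms @ 78/7 + 331.797ms (6/7)
10. 4645.161ms @ 12 + 580.645ms (3/2)
11. 5225.806ms @ 27/2 + 580.645ms (3/2)
12. 5806.452ms @ 15 + 1161.29ms (3)

note 2 onset = 3b = 1161.29ms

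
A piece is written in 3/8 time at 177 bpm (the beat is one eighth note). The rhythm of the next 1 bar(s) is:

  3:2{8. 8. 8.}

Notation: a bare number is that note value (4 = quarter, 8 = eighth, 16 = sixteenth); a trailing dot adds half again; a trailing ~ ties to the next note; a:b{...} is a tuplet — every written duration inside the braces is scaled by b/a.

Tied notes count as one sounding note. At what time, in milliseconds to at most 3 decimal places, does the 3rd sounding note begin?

1. 0.0ms @ 0 + 338.983ms (1)
2. 338.983ms @ 1 + 338.983ms (1)
3. 677.966ms @ 2 + 338.983ms (1)

note 3 onset = 2b = 677.966ms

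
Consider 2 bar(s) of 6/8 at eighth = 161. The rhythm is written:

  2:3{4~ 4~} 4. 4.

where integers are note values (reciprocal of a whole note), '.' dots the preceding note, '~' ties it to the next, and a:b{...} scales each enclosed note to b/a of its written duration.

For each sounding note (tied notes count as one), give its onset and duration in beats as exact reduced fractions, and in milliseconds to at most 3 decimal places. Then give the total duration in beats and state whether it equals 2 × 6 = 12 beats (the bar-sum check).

1) 0.0ms=0b +3354.037ms=9b
2) 3354.037ms=9b +1118.012ms=3b
Σ=12b of 12 (161bpm 6/8) — PASS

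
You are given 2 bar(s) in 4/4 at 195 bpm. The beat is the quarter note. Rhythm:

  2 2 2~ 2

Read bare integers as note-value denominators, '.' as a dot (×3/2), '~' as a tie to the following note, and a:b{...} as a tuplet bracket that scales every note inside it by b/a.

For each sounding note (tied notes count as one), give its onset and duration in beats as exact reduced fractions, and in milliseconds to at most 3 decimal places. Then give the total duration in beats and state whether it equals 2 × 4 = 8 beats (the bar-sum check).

1) 0.0ms=0b +615.385ms=2b
2) 615.385ms=2b +615.385ms=2b
3) 1230.769ms=4b +1230.769ms=4b
Σ=8b of 8 (195bpm 4/4) — PASS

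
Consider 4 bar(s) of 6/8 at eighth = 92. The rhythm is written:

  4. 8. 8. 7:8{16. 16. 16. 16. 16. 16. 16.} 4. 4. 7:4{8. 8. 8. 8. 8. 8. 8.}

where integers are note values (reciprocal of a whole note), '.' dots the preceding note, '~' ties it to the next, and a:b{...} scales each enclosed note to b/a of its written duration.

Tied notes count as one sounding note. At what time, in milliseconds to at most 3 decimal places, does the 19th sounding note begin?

1. 0.0ms @ 0 + 1956.522ms (3)
2. 1956.522ms @ 3 + 978.261ms (3/2)
3. 2934.783ms @ 9/2 + 978.261ms (3/2)
4. 3913.043ms @ 6 + 559.006ms (6/7)
5. 4472.05ms @ 48/7 + 559.006ms (6/7)
6. 5031.056ms @ 54/7 + 559.006ms (6/7)
7. 5590.062ms @ 60/7 + 559.006ms (6/7)
8. 6149.068ms @ 66/7 + 559.006ms (6/7)
9. 6708.075ms @ 72/7 + 559.006ms (6/7)
10. 7267.081ms @ 78/7 + 559.006ms (6/7)
11. 7826.087ms @ 12 + 1956.522ms (3)
12. 9782.609ms @ 15 + 1956.522ms (3)
13. 11739.13ms @ 18 + 559.006ms (6/7)
14. 12298.137ms @ 132/7 + 559.006ms (6/7)
15. 12857.143ms @ 138/7 + 559.006ms (6/7)
16. 13416.149ms @ 144/7 + 559.006ms (6/7)
17. 13975.155ms @ 150/7 + 559.006ms (6/7)
18. 14534.161ms @ 156/7 + 559.006ms (6/7)
19. 15093.168ms @ 162/7 + 559.006ms (6/7)

note 19 onset = 162/7b = 15093.168ms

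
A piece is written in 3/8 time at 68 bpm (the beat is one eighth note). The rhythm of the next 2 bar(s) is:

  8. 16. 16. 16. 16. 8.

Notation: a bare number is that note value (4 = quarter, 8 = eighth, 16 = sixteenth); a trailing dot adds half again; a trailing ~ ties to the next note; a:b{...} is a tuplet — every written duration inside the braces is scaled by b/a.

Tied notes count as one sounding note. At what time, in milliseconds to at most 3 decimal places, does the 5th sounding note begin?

note 5 onset = 15/4b = 3308.824ms

1. 0.0ms @ 0 + 1323.529ms (3/2)
2. 1323.529ms @ 3/2 + 661.765ms (3/4)
3. 1985.294ms @ 9/4 + 661.765ms (3/4)
4. 2647.059ms @ 3 + 661.765ms (3/4)
5. 3308.824ms @ 15/4 + 661.765ms (3/4)
6. 3970.588ms @ 9/2 + 1323.529ms (3/2)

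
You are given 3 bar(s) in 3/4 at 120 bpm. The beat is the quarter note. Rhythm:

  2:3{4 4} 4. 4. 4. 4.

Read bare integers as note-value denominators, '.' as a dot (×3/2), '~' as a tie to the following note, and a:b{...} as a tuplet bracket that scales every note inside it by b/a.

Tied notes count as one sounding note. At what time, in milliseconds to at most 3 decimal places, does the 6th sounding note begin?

1. 0.0ms @ 0 + 750.0ms (3/2)
2. 750.0ms @ 3/2 + 750.0ms (3/2)
3. 1500.0ms @ 3 + 750.0ms (3/2)
4. 2250.0ms @ 9/2 + 750.0ms (3/2)
5. 3000.0ms @ 6 + 750.0ms (3/2)
6. 3750.0ms @ 15/2 + 750.0ms (3/2)

note 6 onset = 15/2b = 3750.0ms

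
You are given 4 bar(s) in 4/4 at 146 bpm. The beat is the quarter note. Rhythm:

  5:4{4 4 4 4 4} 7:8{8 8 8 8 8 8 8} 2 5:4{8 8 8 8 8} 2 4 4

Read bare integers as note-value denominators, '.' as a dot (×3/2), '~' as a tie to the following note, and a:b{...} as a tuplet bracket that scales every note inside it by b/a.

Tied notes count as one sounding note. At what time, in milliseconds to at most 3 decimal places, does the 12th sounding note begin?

1. 0.0ms @ 0 + 328.767ms (4/5)
2. 328.767ms @ 4/5 + 328.767ms (4/5)
3. 657.534ms @ 8/5 + 328.767ms (4/5)
4. 986.301ms @ 12/5 + 328.767ms (4/5)
5. 1315.068ms @ 16/5 + 328.767ms (4/5)
6. 1643.836ms @ 4 + 234.834ms (4/7)
7. 1878.669ms @ 32/7 + 234.834ms (4/7)
8. 2113.503ms @ 36/7 + 234.834ms (4/7)
9. 2348.337ms @ 40/7 + 234.834ms (4/7)
10. 2583.17ms @ 44/7 + 234.834ms (4/7)
11. 2818.004ms @ 48/7 + 234.834ms (4/7)
12. 3052.838ms @ 52/7 + 234.834ms (4/7)
13. 3287.671ms @ 8 + 821.918ms (2)
14. 4109.589ms @ 10 + 164.384ms (2/5)
15. 4273.973ms @ 52/5 + 164.384ms (2/5)
16. 4438.356ms @ 54/5 + 164.384ms (2/5)
17. 4602.74ms @ 56/5 + 164.384ms (2/5)
18. 4767.123ms @ 58/5 + 164.384ms (2/5)
19. 4931.507ms @ 12 + 821.918ms (2)
20. 5753.425ms @ 14 + 410.959ms (1)
21. 6164.384ms @ 15 + 410.959ms (1)

note 12 onset = 52/7b = 3052.838ms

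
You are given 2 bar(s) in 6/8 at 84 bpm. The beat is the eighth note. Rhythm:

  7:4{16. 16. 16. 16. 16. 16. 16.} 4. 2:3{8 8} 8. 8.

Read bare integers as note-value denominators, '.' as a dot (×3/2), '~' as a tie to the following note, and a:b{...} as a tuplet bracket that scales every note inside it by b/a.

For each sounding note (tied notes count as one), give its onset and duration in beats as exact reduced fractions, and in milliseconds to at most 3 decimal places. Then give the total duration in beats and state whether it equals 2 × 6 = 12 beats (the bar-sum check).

1) 0.0ms=0b +306.122ms=3/7b
2) 306.122ms=3/7b +306.122ms=3/7b
3) 612.245ms=6/7b +306.122ms=3/7b
4) 918.367ms=9/7b +306.122ms=3/7b
5) 1224.49ms=12/7b +306.122ms=3/7b
6) 1530.612ms=15/7b +306.122ms=3/7b
7) 1836.735ms=18/7b +306.122ms=3/7b
8) 2142.857ms=3b +2142.857ms=3b
9) 4285.714ms=6b +1071.429ms=3/2b
10) 5357.143ms=15/2b +1071.429ms=3/2b
11) 6428.571ms=9b +1071.429ms=3/2b
12) 7500.0ms=21/2b +1071.429ms=3/2b
Σ=12b of 12 (84bpm 6/8) — PASS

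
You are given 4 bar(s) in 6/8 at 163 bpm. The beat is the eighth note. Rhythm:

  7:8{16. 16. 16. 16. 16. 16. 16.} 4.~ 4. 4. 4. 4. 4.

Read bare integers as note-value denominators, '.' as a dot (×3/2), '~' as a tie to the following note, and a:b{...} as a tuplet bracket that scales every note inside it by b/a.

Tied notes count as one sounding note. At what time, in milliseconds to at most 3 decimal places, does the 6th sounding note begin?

1. 0.0ms @ 0 + 315.513ms (6/7)
2. 315.513ms @ 6/7 + 315.513ms (6/7)
3. 631.025ms @ 12/7 + 315.513ms (6/7)
4. 946.538ms @ 18/7 + 315.513ms (6/7)
5. 1262.051ms @ 24/7 + 315.513ms (6/7)
6. 1577.564ms @ 30/7 + 315.513ms (6/7)
7. 1893.076ms @ 36/7 + 315.513ms (6/7)
8. 2208.589ms @ 6 + 2208.589ms (6)
9. 4417.178ms @ 12 + 1104.294ms (3)
10. 5521.472ms @ 15 + 1104.294ms (3)
11. 6625.767ms @ 18 + 1104.294ms (3)
12. 7730.061ms @ 21 + 1104.294ms (3)

note 6 onset = 30/7b = 1577.564ms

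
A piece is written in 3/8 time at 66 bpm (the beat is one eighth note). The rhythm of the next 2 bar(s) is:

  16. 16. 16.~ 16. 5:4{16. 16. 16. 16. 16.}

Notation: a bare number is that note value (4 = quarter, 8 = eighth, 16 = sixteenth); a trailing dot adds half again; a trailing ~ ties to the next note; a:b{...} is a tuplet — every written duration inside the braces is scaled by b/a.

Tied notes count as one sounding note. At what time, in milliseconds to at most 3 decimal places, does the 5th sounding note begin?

1. 0.0ms @ 0 + 681.818ms (3/4)
2. 681.818ms @ 3/4 + 681.818ms (3/4)
3. 1363.636ms @ 3/2 + 1363.636ms (3/2)
4. 2727.273ms @ 3 + 545.455ms (3/5)
5. 3272.727ms @ 18/5 + 545.455ms (3/5)
6. 3818.182ms @ 21/5 + 545.455ms (3/5)
7. 4363.636ms @ 24/5 + 545.455ms (3/5)
8. 4909.091ms @ 27/5 + 545.455ms (3/5)

note 5 onset = 18/5b = 3272.727ms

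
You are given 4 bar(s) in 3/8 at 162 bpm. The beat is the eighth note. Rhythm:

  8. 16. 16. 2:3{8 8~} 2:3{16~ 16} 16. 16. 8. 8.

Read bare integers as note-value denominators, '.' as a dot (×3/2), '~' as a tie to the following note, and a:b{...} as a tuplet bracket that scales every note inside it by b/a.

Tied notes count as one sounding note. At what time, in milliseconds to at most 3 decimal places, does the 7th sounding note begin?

note 7 onset = 33/4b = 3055.556ms

1. 0.0ms @ 0 + 555.556ms (3/2)
2. 555.556ms @ 3/2 + 277.778ms (3/4)
3. 833.333ms @ 9/4 + 277.778ms (3/4)
4. 1111.111ms @ 3 + 555.556ms (3/2)
5. 1666.667ms @ 9/2 + 1111.111ms (3)
6. 2777.778ms @ 15/2 + 277.778ms (3/4)
7. 3055.556ms @ 33/4 + 277.778ms (3/4)
8. 3333.333ms @ 9 + 555.556ms (3/2)
9. 3888.889ms @ 21/2 + 555.556ms (3/2)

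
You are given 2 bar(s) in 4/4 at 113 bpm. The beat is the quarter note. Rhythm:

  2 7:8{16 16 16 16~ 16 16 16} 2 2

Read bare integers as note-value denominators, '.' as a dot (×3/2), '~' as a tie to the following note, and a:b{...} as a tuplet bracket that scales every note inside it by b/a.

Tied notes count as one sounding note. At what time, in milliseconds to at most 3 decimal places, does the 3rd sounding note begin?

note 3 onset = 16/7b = 1213.654ms

1. 0.0ms @ 0 + 1061.947ms (2)
2. 1061.947ms @ 2 + 151.707ms (2/7)
3. 1213.654ms @ 16/7 + 151.707ms (2/7)
4. 1365.36ms @ 18/7 + 151.707ms (2/7)
5. 1517.067ms @ 20/7 + 303.413ms (4/7)
6. 1820.48ms @ 24/7 + 151.707ms (2/7)
7. 1972.187ms @ 26/7 + 151.707ms (2/7)
8. 2123.894ms @ 4 + 1061.947ms (2)
9. 3185.841ms @ 6 + 1061.947ms (2)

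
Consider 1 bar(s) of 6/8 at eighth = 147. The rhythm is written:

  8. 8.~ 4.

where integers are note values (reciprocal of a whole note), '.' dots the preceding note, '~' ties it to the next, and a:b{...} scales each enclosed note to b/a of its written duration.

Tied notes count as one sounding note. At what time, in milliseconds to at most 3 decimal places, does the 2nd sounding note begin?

note 2 onset = 3/2b = 612.245ms

1. 0.0ms @ 0 + 612.245ms (3/2)
2. 612.245ms @ 3/2 + 1836.735ms (9/2)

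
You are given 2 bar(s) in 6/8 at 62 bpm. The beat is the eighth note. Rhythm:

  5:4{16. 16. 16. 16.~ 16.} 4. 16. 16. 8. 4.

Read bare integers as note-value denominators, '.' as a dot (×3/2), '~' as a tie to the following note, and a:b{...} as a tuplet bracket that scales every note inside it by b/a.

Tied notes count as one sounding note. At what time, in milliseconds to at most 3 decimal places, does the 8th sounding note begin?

note 8 onset = 15/2b = 7258.065ms

1. 0.0ms @ 0 + 580.645ms (3/5)
2. 580.645ms @ 3/5 + 580.645ms (3/5)
3. 1161.29ms @ 6/5 + 580.645ms (3/5)
4. 1741.935ms @ 9/5 + 1161.29ms (6/5)
5. 2903.226ms @ 3 + 2903.226ms (3)
6. 5806.452ms @ 6 + 725.806ms (3/4)
7. 6532.258ms @ 27/4 + 725.806ms (3/4)
8. 7258.065ms @ 15/2 + 1451.613ms (3/2)
9. 8709.677ms @ 9 + 2903.226ms (3)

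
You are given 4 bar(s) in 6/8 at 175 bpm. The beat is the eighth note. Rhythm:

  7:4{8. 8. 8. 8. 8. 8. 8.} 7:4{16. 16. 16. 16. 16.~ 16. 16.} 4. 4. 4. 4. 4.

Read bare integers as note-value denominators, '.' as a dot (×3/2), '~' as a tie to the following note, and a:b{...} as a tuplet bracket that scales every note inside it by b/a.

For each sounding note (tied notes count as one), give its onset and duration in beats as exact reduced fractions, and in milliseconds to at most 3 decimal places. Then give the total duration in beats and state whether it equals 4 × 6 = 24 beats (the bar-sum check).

1) 0.0ms=0b +293.878ms=6/7b
2) 293.878ms=6/7b +293.878ms=6/7b
3) 587.755ms=12/7b +293.878ms=6/7b
4) 881.633ms=18/7b +293.878ms=6/7b
5) 1175.51ms=24/7b +293.878ms=6/7b
6) 1469.388ms=30/7b +293.878ms=6/7b
7) 1763.265ms=36/7b +293.878ms=6/7b
8) 2057.143ms=6b +146.939ms=3/7b
9) 2204.082ms=45/7b +146.939ms=3/7b
10) 2351.02ms=48/7b +146.939ms=3/7b
11) 2497.959ms=51/7b +146.939ms=3/7b
12) 2644.898ms=54/7b +293.878ms=6/7b
13) 2938.776ms=60/7b +146.939ms=3/7b
14) 3085.714ms=9b +1028.571ms=3b
15) 4114.286ms=12b +1028.571ms=3b
16) 5142.857ms=15b +1028.571ms=3b
17) 6171.429ms=18b +1028.571ms=3b
18) 7200.0ms=21b +1028.571ms=3b
Σ=24b of 24 (175bpm 6/8) — PASS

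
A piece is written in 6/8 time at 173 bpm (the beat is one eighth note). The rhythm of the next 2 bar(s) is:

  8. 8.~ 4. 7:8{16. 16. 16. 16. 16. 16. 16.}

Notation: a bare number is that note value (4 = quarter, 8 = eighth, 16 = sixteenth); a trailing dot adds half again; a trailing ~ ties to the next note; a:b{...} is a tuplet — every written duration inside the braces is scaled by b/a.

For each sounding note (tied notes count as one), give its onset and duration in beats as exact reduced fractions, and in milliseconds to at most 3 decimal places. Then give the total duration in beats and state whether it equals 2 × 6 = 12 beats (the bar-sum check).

1) 0.0ms=0b +520.231ms=3/2b
2) 520.231ms=3/2b +1560.694ms=9/2b
3) 2080.925ms=6b +297.275ms=6/7b
4) 2378.2ms=48/7b +297.275ms=6/7b
5) 2675.475ms=54/7b +297.275ms=6/7b
6) 2972.75ms=60/7b +297.275ms=6/7b
7) 3270.025ms=66/7b +297.275ms=6/7b
8) 3567.3ms=72/7b +297.275ms=6/7b
9) 3864.575ms=78/7b +297.275ms=6/7b
Σ=12b of 12 (173bpm 6/8) — PASS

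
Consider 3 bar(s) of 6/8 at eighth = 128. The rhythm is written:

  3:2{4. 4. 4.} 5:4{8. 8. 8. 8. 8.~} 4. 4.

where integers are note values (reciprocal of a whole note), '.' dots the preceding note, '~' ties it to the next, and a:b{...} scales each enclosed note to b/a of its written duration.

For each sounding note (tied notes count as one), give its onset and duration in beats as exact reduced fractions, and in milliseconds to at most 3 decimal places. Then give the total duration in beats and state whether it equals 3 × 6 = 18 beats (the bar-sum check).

1) 0.0ms=0b +937.5ms=2b
2) 937.5ms=2b +937.5ms=2b
3) 1875.0ms=4b +937.5ms=2b
4) 2812.5ms=6b +562.5ms=6/5b
5) 3375.0ms=36/5b +562.5ms=6/5b
6) 3937.5ms=42/5b +562.5ms=6/5b
7) 4500.0ms=48/5b +562.5ms=6/5b
8) 5062.5ms=54/5b +1968.75ms=21/5b
9) 7031.25ms=15b +1406.25ms=3b
Σ=18b of 18 (128bpm 6/8) — PASS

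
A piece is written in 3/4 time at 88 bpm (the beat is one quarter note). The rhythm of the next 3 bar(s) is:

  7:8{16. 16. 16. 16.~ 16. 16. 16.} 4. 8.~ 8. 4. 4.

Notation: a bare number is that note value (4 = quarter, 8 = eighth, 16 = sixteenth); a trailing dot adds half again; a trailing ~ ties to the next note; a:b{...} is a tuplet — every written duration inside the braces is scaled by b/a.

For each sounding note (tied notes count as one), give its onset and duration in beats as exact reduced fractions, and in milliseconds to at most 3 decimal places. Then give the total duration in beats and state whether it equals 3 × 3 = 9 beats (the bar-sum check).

1) 0.0ms=0b +292.208ms=3/7b
2) 292.208ms=3/7b +292.208ms=3/7b
3) 584.416ms=6/7b +292.208ms=3/7b
4) 876.623ms=9/7b +584.416ms=6/7b
5) 1461.039ms=15/7b +292.208ms=3/7b
6) 1753.247ms=18/7b +292.208ms=3/7b
7) 2045.455ms=3b +1022.727ms=3/2b
8) 3068.182ms=9/2b +1022.727ms=3/2b
9) 4090.909ms=6b +1022.727ms=3/2b
10) 5113.636ms=15/2b +1022.727ms=3/2b
Σ=9b of 9 (88bpm 3/4) — PASS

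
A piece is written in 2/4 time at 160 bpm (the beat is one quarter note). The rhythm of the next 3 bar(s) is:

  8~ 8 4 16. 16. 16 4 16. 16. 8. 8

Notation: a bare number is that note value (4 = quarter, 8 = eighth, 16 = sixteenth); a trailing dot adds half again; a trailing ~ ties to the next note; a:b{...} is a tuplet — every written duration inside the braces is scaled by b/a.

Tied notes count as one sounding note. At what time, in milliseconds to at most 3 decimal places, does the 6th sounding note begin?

1. 0.0ms @ 0 + 375.0ms (1)
2. 375.0ms @ 1 + 375.0ms (1)
3. 750.0ms @ 2 + 140.625ms (3/8)
4. 890.625ms @ 19/8 + 140.625ms (3/8)
5. 1031.25ms @ 11/4 + 93.75ms (1/4)
6. 1125.0ms @ 3 + 375.0ms (1)
7. 1500.0ms @ 4 + 140.625ms (3/8)
8. 1640.625ms @ 35/8 + 140.625ms (3/8)
9. 1781.25ms @ 19/4 + 281.25ms (3/4)
10. 2062.5ms @ 11/2 + 187.5ms (1/2)

note 6 onset = 3b = 1125.0ms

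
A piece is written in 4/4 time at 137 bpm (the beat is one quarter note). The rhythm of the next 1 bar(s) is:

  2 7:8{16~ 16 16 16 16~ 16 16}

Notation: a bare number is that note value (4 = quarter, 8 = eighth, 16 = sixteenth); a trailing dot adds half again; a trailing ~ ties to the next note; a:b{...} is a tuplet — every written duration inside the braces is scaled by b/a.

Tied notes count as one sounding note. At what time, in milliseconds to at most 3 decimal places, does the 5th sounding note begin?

1. 0.0ms @ 0 + 875.912ms (2)
2. 875.912ms @ 2 + 250.261ms (4/7)
3. 1126.173ms @ 18/7 + 125.13ms (2/7)
4. 1251.303ms @ 20/7 + 125.13ms (2/7)
5. 1376.434ms @ 22/7 + 250.261ms (4/7)
6. 1626.694ms @ 26/7 + 125.13ms (2/7)

note 5 onset = 22/7b = 1376.434ms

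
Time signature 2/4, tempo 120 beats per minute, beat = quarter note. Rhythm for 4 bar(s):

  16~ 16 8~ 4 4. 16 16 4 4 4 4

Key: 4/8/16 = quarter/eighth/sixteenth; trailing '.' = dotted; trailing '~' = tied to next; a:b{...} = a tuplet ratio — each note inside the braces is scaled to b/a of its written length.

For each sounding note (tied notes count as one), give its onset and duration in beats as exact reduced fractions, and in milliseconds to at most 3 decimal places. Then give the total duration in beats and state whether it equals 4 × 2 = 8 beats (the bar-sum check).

1) 0.0ms=0b +250.0ms=1/2b
2) 250.0ms=1/2b +750.0ms=3/2b
3) 1000.0ms=2b +750.0ms=3/2b
4) 1750.0ms=7/2b +125.0ms=1/4b
5) 1875.0ms=15/4b +125.0ms=1/4b
6) 2000.0ms=4b +500.0ms=1b
7) 2500.0ms=5b +500.0ms=1b
8) 3000.0ms=6b +500.0ms=1b
9) 3500.0ms=7b +500.0ms=1b
Σ=8b of 8 (120bpm 2/4) — PASS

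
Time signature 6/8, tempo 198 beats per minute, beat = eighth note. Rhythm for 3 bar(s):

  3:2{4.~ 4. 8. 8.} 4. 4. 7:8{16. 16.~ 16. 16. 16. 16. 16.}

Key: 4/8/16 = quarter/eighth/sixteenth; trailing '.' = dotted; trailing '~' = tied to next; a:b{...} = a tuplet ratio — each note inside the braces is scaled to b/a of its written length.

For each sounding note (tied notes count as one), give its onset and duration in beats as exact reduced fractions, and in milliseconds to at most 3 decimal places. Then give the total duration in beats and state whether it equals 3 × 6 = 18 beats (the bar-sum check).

1) 0.0ms=0b +1212.121ms=4b
2) 1212.121ms=4b +303.03ms=1b
3) 1515.152ms=5b +303.03ms=1b
4) 1818.182ms=6b +909.091ms=3b
5) 2727.273ms=9b +909.091ms=3b
6) 3636.364ms=12b +259.74ms=6/7b
7) 3896.104ms=90/7b +519.481ms=12/7b
8) 4415.584ms=102/7b +259.74ms=6/7b
9) 4675.325ms=108/7b +259.74ms=6/7b
10) 4935.065ms=114/7b +259.74ms=6/7b
11) 5194.805ms=120/7b +259.74ms=6/7b
Σ=18b of 18 (198bpm 6/8) — PASS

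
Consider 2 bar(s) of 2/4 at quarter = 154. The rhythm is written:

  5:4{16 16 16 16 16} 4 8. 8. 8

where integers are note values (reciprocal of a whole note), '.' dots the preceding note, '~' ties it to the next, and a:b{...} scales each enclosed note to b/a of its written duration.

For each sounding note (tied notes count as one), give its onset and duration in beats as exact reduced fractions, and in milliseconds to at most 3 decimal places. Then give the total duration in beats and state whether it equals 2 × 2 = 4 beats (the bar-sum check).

1) 0.0ms=0b +77.922ms=1/5b
2) 77.922ms=1/5b +77.922ms=1/5b
3) 155.844ms=2/5b +77.922ms=1/5b
4) 233.766ms=3/5b +77.922ms=1/5b
5) 311.688ms=4/5b +77.922ms=1/5b
6) 389.61ms=1b +389.61ms=1b
7) 779.221ms=2b +292.208ms=3/4b
8) 1071.429ms=11/4b +292.208ms=3/4b
9) 1363.636ms=7/2b +194.805ms=1/2b
Σ=4b of 4 (154bpm 2/4) — PASS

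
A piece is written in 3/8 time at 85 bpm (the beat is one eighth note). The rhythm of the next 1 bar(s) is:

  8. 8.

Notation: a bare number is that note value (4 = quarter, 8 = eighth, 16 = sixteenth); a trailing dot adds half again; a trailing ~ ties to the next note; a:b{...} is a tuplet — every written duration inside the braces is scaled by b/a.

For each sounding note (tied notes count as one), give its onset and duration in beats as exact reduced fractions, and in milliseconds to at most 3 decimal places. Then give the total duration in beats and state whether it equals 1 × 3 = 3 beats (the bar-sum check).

1) 0.0ms=0b +1058.824ms=3/2b
2) 1058.824ms=3/2b +1058.824ms=3/2b
Σ=3b of 3 (85bpm 3/8) — PASS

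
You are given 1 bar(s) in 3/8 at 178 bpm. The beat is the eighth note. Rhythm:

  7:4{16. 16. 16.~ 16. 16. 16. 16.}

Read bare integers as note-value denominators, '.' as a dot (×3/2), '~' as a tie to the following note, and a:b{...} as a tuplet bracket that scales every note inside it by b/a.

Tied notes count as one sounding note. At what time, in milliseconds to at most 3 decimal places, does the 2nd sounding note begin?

1. 0.0ms @ 0 + 144.462ms (3/7)
2. 144.462ms @ 3/7 + 144.462ms (3/7)
3. 288.925ms @ 6/7 + 288.925ms (6/7)
4. 577.849ms @ 12/7 + 144.462ms (3/7)
5. 722.311ms @ 15/7 + 144.462ms (3/7)
6. 866.774ms @ 18/7 + 144.462ms (3/7)

note 2 onset = 3/7b = 144.462ms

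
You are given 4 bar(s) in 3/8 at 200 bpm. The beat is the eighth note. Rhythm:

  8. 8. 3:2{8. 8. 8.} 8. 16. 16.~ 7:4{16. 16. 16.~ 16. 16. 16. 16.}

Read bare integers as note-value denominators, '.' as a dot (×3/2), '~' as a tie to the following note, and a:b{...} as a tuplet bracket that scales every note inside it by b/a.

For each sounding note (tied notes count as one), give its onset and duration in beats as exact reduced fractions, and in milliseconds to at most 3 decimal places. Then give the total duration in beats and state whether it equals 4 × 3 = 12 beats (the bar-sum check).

1) 0.0ms=0b +450.0ms=3/2b
2) 450.0ms=3/2b +450.0ms=3/2b
3) 900.0ms=3b +300.0ms=1b
4) 1200.0ms=4b +300.0ms=1b
5) 1500.0ms=5b +300.0ms=1b
6) 1800.0ms=6b +450.0ms=3/2b
7) 2250.0ms=15/2b +225.0ms=3/4b
8) 2475.0ms=33/4b +353.571ms=33/28b
9) 2828.571ms=66/7b +128.571ms=3/7b
10) 2957.143ms=69/7b +257.143ms=6/7b
11) 3214.286ms=75/7b +128.571ms=3/7b
12) 3342.857ms=78/7b +128.571ms=3/7b
13) 3471.429ms=81/7b +128.571ms=3/7b
Σ=12b of 12 (200bpm 3/8) — PASS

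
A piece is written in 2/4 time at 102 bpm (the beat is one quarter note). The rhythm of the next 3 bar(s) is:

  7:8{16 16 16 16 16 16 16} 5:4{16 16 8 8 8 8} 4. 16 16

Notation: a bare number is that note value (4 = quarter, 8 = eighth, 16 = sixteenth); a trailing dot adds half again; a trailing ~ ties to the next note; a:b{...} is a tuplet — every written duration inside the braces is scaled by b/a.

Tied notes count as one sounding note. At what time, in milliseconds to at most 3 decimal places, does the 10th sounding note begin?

1. 0.0ms @ 0 + 168.067ms (2/7)
2. 168.067ms @ 2/7 + 168.067ms (2/7)
3. 336.134ms @ 4/7 + 168.067ms (2/7)
4. 504.202ms @ 6/7 + 168.067ms (2/7)
5. 672.269ms @ 8/7 + 168.067ms (2/7)
6. 840.336ms @ 10/7 + 168.067ms (2/7)
7. 1008.403ms @ 12/7 + 168.067ms (2/7)
8. 1176.471ms @ 2 + 117.647ms (1/5)
9. 1294.118ms @ 11/5 + 117.647ms (1/5)
10. 1411.765ms @ 12/5 + 235.294ms (2/5)
11. 1647.059ms @ 14/5 + 235.294ms (2/5)
12. 1882.353ms @ 16/5 + 235.294ms (2/5)
13. 2117.647ms @ 18/5 + 235.294ms (2/5)
14. 2352.941ms @ 4 + 882.353ms (3/2)
15. 3235.294ms @ 11/2 + 147.059ms (1/4)
16. 3382.353ms @ 23/4 + 147.059ms (1/4)

note 10 onset = 12/5b = 1411.765ms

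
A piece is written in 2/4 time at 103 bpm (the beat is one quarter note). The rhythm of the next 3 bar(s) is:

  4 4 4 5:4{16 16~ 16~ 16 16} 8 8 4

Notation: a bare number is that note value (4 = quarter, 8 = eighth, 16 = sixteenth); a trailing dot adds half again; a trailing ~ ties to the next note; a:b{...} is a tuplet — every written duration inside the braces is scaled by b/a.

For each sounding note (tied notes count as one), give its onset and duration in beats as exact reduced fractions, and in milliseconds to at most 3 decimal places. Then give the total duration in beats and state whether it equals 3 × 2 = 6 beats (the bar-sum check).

1) 0.0ms=0b +582.524ms=1b
2) 582.524ms=1b +582.524ms=1b
3) 1165.049ms=2b +582.524ms=1b
4) 1747.573ms=3b +116.505ms=1/5b
5) 1864.078ms=16/5b +349.515ms=3/5b
6) 2213.592ms=19/5b +116.505ms=1/5b
7) 2330.097ms=4b +291.262ms=1/2b
8) 2621.359ms=9/2b +291.262ms=1/2b
9) 2912.621ms=5b +582.524ms=1b
Σ=6b of 6 (103bpm 2/4) — PASS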